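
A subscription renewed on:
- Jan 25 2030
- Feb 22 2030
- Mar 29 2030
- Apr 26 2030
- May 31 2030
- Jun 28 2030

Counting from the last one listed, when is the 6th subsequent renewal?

All Fridays; the gaps (28, 35, 28, 35, 28) vary with month length.
This is the last Friday of each month.
Last Friday of July 2030: Jul 26 2030.
Last Friday of August 2030: Aug 30 2030.
September 2030 ends with Friday Sep 27 2030.
Last Friday of October 2030: Oct 25 2030.
November 2030 ends with Friday Nov 29 2030.
Last Friday of December 2030: Dec 27 2030.

Dec 27 2030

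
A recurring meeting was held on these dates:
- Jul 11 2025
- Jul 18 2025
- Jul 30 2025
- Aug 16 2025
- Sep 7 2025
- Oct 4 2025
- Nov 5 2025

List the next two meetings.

Intervals are 7, 12, 17, 22, 27, 32 days — an arithmetic progression with common difference 5.
Next gap: 37 days. Nov 5 2025 + 37 days = Dec 12 2025.
Next gap: 42 days. Dec 12 2025 + 42 days = Jan 23 2026.

Dec 12 2025, Jan 23 2026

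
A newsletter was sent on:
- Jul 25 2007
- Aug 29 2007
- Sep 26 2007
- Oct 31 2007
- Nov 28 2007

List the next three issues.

Dec 26 2007, Jan 30 2008, Feb 27 2008

All Wednesdays; the gaps (35, 28, 35, 28) vary with month length.
This is the last Wednesday of each month.
December 2007 ends with Wednesday Dec 26 2007.
January 2008 ends with Wednesday Jan 30 2008.
Last Wednesday of February 2008: Feb 27 2008.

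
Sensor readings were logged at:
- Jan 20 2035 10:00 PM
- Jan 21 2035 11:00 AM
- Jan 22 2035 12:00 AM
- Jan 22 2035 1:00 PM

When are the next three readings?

Jan 23 2035 2:00 AM, Jan 23 2035 3:00 PM, Jan 24 2035 4:00 AM

The interval is a steady 13 hours (13, 13, 13).
Jan 22 2035 1:00 PM + 13 h = Jan 23 2035 2:00 AM.
Jan 23 2035 2:00 AM + 13 h = Jan 23 2035 3:00 PM.
Jan 23 2035 3:00 PM + 13 h = Jan 24 2035 4:00 AM.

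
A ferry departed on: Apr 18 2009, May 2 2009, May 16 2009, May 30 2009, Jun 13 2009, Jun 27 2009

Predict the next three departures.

Jul 11 2009, Jul 25 2009, Aug 8 2009

Gaps between consecutive events: 14, 14, 14, 14, 14 days — a constant 14-day interval.
Jun 27 2009 + 14 days = Jul 11 2009.
Jul 11 2009 + 14 days = Jul 25 2009.
Jul 25 2009 + 14 days = Aug 8 2009.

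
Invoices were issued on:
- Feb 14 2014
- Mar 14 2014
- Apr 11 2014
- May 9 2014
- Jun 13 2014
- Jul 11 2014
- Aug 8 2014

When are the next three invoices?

These are Fridays at 28- or 35-day spacing (28, 28, 28, 35, 28, 28).
The pattern: 2nd Friday of the month.
September 2014 — 2nd Friday is Sep 12 2014.
October 2014 — 2nd Friday is Oct 10 2014.
November 2014 — 2nd Friday is Nov 14 2014.

Sep 12 2014, Oct 10 2014, Nov 14 2014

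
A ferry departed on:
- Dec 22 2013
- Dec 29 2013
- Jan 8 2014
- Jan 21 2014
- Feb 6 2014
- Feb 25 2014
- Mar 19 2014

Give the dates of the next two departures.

Apr 13 2014, May 11 2014

The spacing grows by 3 each time: 7, 10, 13, 16, 19, 22 days.
Next gap: 25 days. Mar 19 2014 + 25 days = Apr 13 2014.
Next gap: 28 days. Apr 13 2014 + 28 days = May 11 2014.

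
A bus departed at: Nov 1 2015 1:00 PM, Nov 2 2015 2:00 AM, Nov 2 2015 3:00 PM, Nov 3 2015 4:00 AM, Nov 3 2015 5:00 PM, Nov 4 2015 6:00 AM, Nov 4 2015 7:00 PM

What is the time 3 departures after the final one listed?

Spacing: 13, 13, 13, 13, 13, 13 h — constant 13 h.
Nov 4 2015 7:00 PM + 13 h = Nov 5 2015 8:00 AM.
Nov 5 2015 8:00 AM + 13 h = Nov 5 2015 9:00 PM.
Nov 5 2015 9:00 PM + 13 h = Nov 6 2015 10:00 AM.

Nov 6 2015 10:00 AM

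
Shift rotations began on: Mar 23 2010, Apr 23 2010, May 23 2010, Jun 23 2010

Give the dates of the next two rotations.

Each date is the 23rd; the gaps (31, 30, 31) track the month lengths.
The rule is the 23rd of each month.
July 2010: Jul 23 2010.
Next: August 2010 → Aug 23 2010.

Jul 23 2010, Aug 23 2010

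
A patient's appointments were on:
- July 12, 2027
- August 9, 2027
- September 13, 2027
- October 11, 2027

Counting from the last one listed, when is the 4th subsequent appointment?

Gaps: 28, 35, 28 days — a mix of 28 and 35. Every date is a Monday.
Each is the 2nd Monday of its month.
2nd Monday of November 2027: November 8, 2027.
2nd Monday of December 2027: December 13, 2027.
2nd Monday of January 2028: January 10, 2028.
2nd Monday of February 2028: February 14, 2028.

February 14, 2028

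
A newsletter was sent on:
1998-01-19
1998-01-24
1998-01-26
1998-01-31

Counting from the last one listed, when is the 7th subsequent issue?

1998-02-23

Gaps: 5, 2, 5 days — not constant, but cyclic with period 2.
The events fall on every Monday and Saturday.
The following Monday is 1998-02-02.
The following Saturday is 1998-02-07.
Next Monday: 1998-02-09.
Next Saturday: 1998-02-14.
The following Monday is 1998-02-16.
Next Saturday: 1998-02-21.
The following Monday is 1998-02-23.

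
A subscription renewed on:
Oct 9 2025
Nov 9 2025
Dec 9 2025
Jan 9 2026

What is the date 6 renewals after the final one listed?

Each date is the 9th; the gaps (31, 30, 31) track the month lengths.
The rule is the 9th of each month.
Next: February 2026 → Feb 9 2026.
Next: March 2026 → Mar 9 2026.
April 2026: Apr 9 2026.
Next: May 2026 → May 9 2026.
Next: June 2026 → Jun 9 2026.
July 2026: Jul 9 2026.

Jul 9 2026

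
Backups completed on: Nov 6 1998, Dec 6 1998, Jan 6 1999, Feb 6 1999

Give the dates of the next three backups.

Mar 6 1999, Apr 6 1999, May 6 1999

Gaps: 30, 31, 31 days — not constant. Every event is on the 6th of the month.
Pattern: the 6th of each month.
Next: March 1999 → Mar 6 1999.
Next: April 1999 → Apr 6 1999.
Next: May 1999 → May 6 1999.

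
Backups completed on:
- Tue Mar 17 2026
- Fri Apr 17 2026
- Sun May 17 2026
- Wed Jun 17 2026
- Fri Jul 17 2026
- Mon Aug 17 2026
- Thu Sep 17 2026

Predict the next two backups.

Each date is the 17th; the gaps (31, 30, 31, 30, 31, 31) track the month lengths.
The rule is the 17th of each month.
Next: October 2026 → Sat Oct 17 2026.
Next: November 2026 → Tue Nov 17 2026.

Sat Oct 17 2026, Tue Nov 17 2026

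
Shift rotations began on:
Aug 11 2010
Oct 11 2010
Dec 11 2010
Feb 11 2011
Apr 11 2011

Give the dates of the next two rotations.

Jun 11 2011, Aug 11 2011

Gaps: 61, 61, 62, 59 days — not constant. Every event is on the 11th of the month.
Pattern: the 11th of every 2 months.
June 2011: Jun 11 2011.
August 2011: Aug 11 2011.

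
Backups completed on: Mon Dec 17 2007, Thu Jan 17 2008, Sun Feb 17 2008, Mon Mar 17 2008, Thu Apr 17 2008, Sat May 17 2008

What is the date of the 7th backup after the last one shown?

Gaps: 31, 31, 29, 31, 30 days — not constant. Every event is on the 17th of the month.
Pattern: the 17th of each month.
June 2008: Tue Jun 17 2008.
Next: July 2008 → Thu Jul 17 2008.
August 2008: Sun Aug 17 2008.
September 2008: Wed Sep 17 2008.
October 2008: Fri Oct 17 2008.
Next: November 2008 → Mon Nov 17 2008.
December 2008: Wed Dec 17 2008.

Wed Dec 17 2008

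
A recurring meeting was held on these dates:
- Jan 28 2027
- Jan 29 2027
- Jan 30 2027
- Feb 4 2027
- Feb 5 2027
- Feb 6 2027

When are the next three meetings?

Feb 11 2027, Feb 12 2027, Feb 13 2027

The gap pattern 1, 1, 5, 1, 1 repeats every 3 events.
These are the Thursdays, Fridays and Saturdays of each week.
Next Thursday: Feb 11 2027.
Next Friday: Feb 12 2027.
Next Saturday: Feb 13 2027.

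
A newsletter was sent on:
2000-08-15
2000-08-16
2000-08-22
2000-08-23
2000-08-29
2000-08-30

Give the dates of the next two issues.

2000-09-05, 2000-09-06

The gap pattern 1, 6, 1, 6, 1 repeats every 2 events.
These are the Tuesdays and Wednesdays of each week.
Next Tuesday: 2000-09-05.
The following Wednesday is 2000-09-06.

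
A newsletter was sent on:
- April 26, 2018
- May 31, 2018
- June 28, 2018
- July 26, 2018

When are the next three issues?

August 30, 2018; September 27, 2018; October 25, 2018

These are Thursdays with 35, 28, 28-day gaps.
Each is the final Thursday of its month — May 31, 2018 is past the 28th, so '4th Thursday' doesn't fit.
Last Thursday of August 2018: August 30, 2018.
Last Thursday of September 2018: September 27, 2018.
October 2018 ends with Thursday October 25, 2018.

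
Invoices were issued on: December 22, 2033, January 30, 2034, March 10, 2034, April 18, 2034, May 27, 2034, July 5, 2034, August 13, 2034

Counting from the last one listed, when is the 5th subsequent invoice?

February 24, 2035

Gaps between consecutive events: 39, 39, 39, 39, 39, 39 days — a constant 39-day interval.
August 13, 2034 + 39 days = September 21, 2034.
September 21, 2034 + 39 days = October 30, 2034.
October 30, 2034 + 39 days = December 8, 2034.
December 8, 2034 + 39 days = January 16, 2035.
January 16, 2035 + 39 days = February 24, 2035.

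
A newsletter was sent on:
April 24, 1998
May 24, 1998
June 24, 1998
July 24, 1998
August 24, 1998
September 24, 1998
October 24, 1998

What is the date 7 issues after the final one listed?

The day-of-month is always 24 (30, 31, 30, 31, 31, 30 days between events).
So this recurs on the 24th of each month.
Next: November 1998 → November 24, 1998.
Next: December 1998 → December 24, 1998.
January 1999: January 24, 1999.
Next: February 1999 → February 24, 1999.
Next: March 1999 → March 24, 1999.
April 1999: April 24, 1999.
Next: May 1999 → May 24, 1999.

May 24, 1999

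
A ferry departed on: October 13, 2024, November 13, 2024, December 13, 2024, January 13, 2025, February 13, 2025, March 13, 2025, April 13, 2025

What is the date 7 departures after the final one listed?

Each date is the 13th; the gaps (31, 30, 31, 31, 28, 31) track the month lengths.
The rule is the 13th of each month.
May 2025: May 13, 2025.
Next: June 2025 → June 13, 2025.
July 2025: July 13, 2025.
August 2025: August 13, 2025.
Next: September 2025 → September 13, 2025.
October 2025: October 13, 2025.
Next: November 2025 → November 13, 2025.

November 13, 2025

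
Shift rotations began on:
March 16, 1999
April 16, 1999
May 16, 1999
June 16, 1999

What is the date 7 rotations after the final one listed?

Gaps: 31, 30, 31 days — not constant. Every event is on the 16th of the month.
Pattern: the 16th of each month.
Next: July 1999 → July 16, 1999.
August 1999: August 16, 1999.
September 1999: September 16, 1999.
Next: October 1999 → October 16, 1999.
November 1999: November 16, 1999.
Next: December 1999 → December 16, 1999.
Next: January 2000 → January 16, 2000.

January 16, 2000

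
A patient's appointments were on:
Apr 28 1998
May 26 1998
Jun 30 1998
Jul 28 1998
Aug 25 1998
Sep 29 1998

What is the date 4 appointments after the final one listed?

Jan 26 1999

Every date is a Tuesday; gaps 28, 35, 28, 28, 35 days.
Each is the last Tuesday of its month (at least one falls on the 29th or later, ruling out '4th Tuesday').
October 1998 ends with Tuesday Oct 27 1998.
November 1998 ends with Tuesday Nov 24 1998.
Last Tuesday of December 1998: Dec 29 1998.
Last Tuesday of January 1999: Jan 26 1999.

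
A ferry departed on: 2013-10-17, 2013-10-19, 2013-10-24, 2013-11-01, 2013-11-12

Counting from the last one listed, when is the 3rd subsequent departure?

Gaps: 2, 5, 8, 11 days — each gap is 3 larger than the previous one.
Next gap: 14 days. 2013-11-12 + 14 days = 2013-11-26.
Next gap: 17 days. 2013-11-26 + 17 days = 2013-12-13.
Next gap: 20 days. 2013-12-13 + 20 days = 2014-01-02.

2014-01-02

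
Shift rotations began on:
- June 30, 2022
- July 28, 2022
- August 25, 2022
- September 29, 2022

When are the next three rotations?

These are Thursdays with 28, 28, 35-day gaps.
Each is the final Thursday of its month — June 30, 2022 is past the 28th, so '4th Thursday' doesn't fit.
Last Thursday of October 2022: October 27, 2022.
November 2022 ends with Thursday November 24, 2022.
December 2022 ends with Thursday December 29, 2022.

October 27, 2022; November 24, 2022; December 29, 2022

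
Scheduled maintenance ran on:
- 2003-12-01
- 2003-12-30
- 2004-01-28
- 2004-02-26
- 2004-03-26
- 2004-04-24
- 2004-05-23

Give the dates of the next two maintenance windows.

Every event comes 29 days after the last (29, 29, 29, 29, 29, 29).
2004-05-23 + 29 days = 2004-06-21.
2004-06-21 + 29 days = 2004-07-20.

2004-06-21, 2004-07-20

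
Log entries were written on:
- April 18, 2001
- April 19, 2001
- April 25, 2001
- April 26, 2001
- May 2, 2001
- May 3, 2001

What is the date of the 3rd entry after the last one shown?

May 16, 2001

Gaps: 1, 6, 1, 6, 1 days — not constant, but cyclic with period 2.
The events fall on every Wednesday and Thursday.
Next Wednesday: May 9, 2001.
Next Thursday: May 10, 2001.
Next Wednesday: May 16, 2001.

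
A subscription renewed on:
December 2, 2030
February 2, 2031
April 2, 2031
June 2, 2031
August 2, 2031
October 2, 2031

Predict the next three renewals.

December 2, 2031; February 2, 2032; April 2, 2032

Each date is the 2nd; the gaps (62, 59, 61, 61, 61) track the month lengths.
The rule is the 2nd of every 2 months.
Next: December 2031 → December 2, 2031.
Next: February 2032 → February 2, 2032.
April 2032: April 2, 2032.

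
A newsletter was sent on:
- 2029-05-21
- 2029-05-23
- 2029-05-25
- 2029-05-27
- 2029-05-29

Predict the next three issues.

Every event comes 2 days after the last (2, 2, 2, 2).
2029-05-29 + 2 days = 2029-05-31.
2029-05-31 + 2 days = 2029-06-02.
2029-06-02 + 2 days = 2029-06-04.

2029-05-31, 2029-06-02, 2029-06-04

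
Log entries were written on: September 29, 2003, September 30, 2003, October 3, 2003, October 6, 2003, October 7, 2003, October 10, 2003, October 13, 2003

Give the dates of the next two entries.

The gap pattern 1, 3, 3, 1, 3, 3 repeats every 3 events.
These are the Mondays, Tuesdays and Fridays of each week.
The following Tuesday is October 14, 2003.
The following Friday is October 17, 2003.

October 14, 2003; October 17, 2003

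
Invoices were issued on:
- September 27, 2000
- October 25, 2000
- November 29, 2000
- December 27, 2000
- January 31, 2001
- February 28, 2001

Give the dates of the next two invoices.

These are Wednesdays with 28, 35, 28, 35, 28-day gaps.
Each is the final Wednesday of its month — November 29, 2000 is past the 28th, so '4th Wednesday' doesn't fit.
Last Wednesday of March 2001: March 28, 2001.
Last Wednesday of April 2001: April 25, 2001.

March 28, 2001; April 25, 2001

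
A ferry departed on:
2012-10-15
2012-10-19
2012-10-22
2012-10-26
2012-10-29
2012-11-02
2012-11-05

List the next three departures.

The gap pattern 4, 3, 4, 3, 4, 3 repeats every 2 events.
These are the Mondays and Fridays of each week.
The following Friday is 2012-11-09.
The following Monday is 2012-11-12.
The following Friday is 2012-11-16.

2012-11-09, 2012-11-12, 2012-11-16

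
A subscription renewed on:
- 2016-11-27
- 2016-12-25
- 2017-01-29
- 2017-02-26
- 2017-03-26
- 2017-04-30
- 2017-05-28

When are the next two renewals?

2017-06-25, 2017-07-30

Every date is a Sunday; gaps 28, 35, 28, 28, 35, 28 days.
Each is the last Sunday of its month (at least one falls on the 29th or later, ruling out '4th Sunday').
June 2017 ends with Sunday 2017-06-25.
July 2017 ends with Sunday 2017-07-30.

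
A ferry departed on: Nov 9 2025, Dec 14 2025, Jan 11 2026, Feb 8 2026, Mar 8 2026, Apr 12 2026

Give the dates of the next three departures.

These are Sundays at 28- or 35-day spacing (35, 28, 28, 28, 35).
The pattern: 2nd Sunday of the month.
2nd Sunday of May 2026: May 10 2026.
June 2026 — 2nd Sunday is Jun 14 2026.
2nd Sunday of July 2026: Jul 12 2026.

May 10 2026, Jun 14 2026, Jul 12 2026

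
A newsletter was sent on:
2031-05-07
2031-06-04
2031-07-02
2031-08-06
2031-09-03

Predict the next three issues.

Gaps: 28, 28, 35, 28 days — a mix of 28 and 35. Every date is a Wednesday.
Each is the 1st Wednesday of its month.
October 2031 — 1st Wednesday is 2031-10-01.
November 2031 — 1st Wednesday is 2031-11-05.
December 2031 — 1st Wednesday is 2031-12-03.

2031-10-01, 2031-11-05, 2031-12-03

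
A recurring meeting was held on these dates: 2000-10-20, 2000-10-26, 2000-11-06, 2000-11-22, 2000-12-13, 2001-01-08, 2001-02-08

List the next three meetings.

Gaps: 6, 11, 16, 21, 26, 31 days — each gap is 5 larger than the previous one.
Next gap: 36 days. 2001-02-08 + 36 days = 2001-03-16.
Next gap: 41 days. 2001-03-16 + 41 days = 2001-04-26.
Next gap: 46 days. 2001-04-26 + 46 days = 2001-06-11.

2001-03-16, 2001-04-26, 2001-06-11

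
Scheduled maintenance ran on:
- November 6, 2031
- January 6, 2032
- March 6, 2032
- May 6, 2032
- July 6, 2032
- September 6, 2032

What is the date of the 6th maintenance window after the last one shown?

Each date is the 6th; the gaps (61, 60, 61, 61, 62) track the month lengths.
The rule is the 6th of every 2 months.
November 2032: November 6, 2032.
January 2033: January 6, 2033.
Next: March 2033 → March 6, 2033.
Next: May 2033 → May 6, 2033.
July 2033: July 6, 2033.
September 2033: September 6, 2033.

September 6, 2033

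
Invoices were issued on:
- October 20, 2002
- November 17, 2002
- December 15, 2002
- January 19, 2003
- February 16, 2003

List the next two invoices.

March 16, 2003; April 20, 2003

All dates are Sundays, 28, 28, 35, 28 days apart.
Specifically, the 3rd Sunday of each month.
March 2003 — 3rd Sunday is March 16, 2003.
April 2003 — 3rd Sunday is April 20, 2003.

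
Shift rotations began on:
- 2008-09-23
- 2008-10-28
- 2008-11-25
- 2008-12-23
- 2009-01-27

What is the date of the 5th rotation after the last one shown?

2009-06-23

All dates are Tuesdays, 35, 28, 28, 35 days apart.
Specifically, the 4th Tuesday of each month.
4th Tuesday of February 2009: 2009-02-24.
4th Tuesday of March 2009: 2009-03-24.
April 2009 — 4th Tuesday is 2009-04-28.
4th Tuesday of May 2009: 2009-05-26.
June 2009 — 4th Tuesday is 2009-06-23.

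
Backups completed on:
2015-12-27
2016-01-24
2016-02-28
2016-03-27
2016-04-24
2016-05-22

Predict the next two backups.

All dates are Sundays, 28, 35, 28, 28, 28 days apart.
Specifically, the 4th Sunday of each month.
4th Sunday of June 2016: 2016-06-26.
4th Sunday of July 2016: 2016-07-24.

2016-06-26, 2016-07-24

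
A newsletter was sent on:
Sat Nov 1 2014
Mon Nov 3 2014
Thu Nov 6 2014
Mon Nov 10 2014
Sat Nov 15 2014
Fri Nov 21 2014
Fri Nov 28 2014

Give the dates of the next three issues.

The spacing grows by 1 each time: 2, 3, 4, 5, 6, 7 days.
Next gap: 8 days. Fri Nov 28 2014 + 8 days = Sat Dec 6 2014.
Next gap: 9 days. Sat Dec 6 2014 + 9 days = Mon Dec 15 2014.
Next gap: 10 days. Mon Dec 15 2014 + 10 days = Thu Dec 25 2014.

Sat Dec 6 2014, Mon Dec 15 2014, Thu Dec 25 2014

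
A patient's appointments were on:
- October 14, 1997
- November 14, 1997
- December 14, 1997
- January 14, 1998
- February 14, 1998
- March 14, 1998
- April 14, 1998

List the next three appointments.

Each date is the 14th; the gaps (31, 30, 31, 31, 28, 31) track the month lengths.
The rule is the 14th of each month.
May 1998: May 14, 1998.
June 1998: June 14, 1998.
Next: July 1998 → July 14, 1998.

May 14, 1998; June 14, 1998; July 14, 1998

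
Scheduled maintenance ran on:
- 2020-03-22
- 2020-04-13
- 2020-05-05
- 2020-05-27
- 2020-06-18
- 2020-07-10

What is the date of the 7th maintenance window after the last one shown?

2020-12-11

Every event comes 22 days after the last (22, 22, 22, 22, 22).
2020-07-10 + 22 days = 2020-08-01.
2020-08-01 + 22 days = 2020-08-23.
2020-08-23 + 22 days = 2020-09-14.
2020-09-14 + 22 days = 2020-10-06.
2020-10-06 + 22 days = 2020-10-28.
2020-10-28 + 22 days = 2020-11-19.
2020-11-19 + 22 days = 2020-12-11.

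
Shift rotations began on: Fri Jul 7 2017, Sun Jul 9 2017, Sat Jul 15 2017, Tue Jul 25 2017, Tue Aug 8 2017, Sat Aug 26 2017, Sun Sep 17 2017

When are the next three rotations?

Fri Oct 13 2017, Sun Nov 12 2017, Sat Dec 16 2017

Gaps: 2, 6, 10, 14, 18, 22 days — each gap is 4 larger than the previous one.
Next gap: 26 days. Sun Sep 17 2017 + 26 days = Fri Oct 13 2017.
Next gap: 30 days. Fri Oct 13 2017 + 30 days = Sun Nov 12 2017.
Next gap: 34 days. Sun Nov 12 2017 + 34 days = Sat Dec 16 2017.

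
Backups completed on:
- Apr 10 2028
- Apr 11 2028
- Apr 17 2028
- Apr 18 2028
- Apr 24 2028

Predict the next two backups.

Gaps: 1, 6, 1, 6 days — not constant, but cyclic with period 2.
The events fall on every Monday and Tuesday.
The following Tuesday is Apr 25 2028.
The following Monday is May 1 2028.

Apr 25 2028, May 1 2028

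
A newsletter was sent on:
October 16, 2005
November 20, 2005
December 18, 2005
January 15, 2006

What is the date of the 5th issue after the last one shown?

All dates are Sundays, 35, 28, 28 days apart.
Specifically, the 3rd Sunday of each month.
3rd Sunday of February 2006: February 19, 2006.
3rd Sunday of March 2006: March 19, 2006.
3rd Sunday of April 2006: April 16, 2006.
May 2006 — 3rd Sunday is May 21, 2006.
3rd Sunday of June 2006: June 18, 2006.

June 18, 2006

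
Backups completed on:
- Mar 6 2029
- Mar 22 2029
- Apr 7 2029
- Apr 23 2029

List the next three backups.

Gaps between consecutive events: 16, 16, 16 days — a constant 16-day interval.
Apr 23 2029 + 16 days = May 9 2029.
May 9 2029 + 16 days = May 25 2029.
May 25 2029 + 16 days = Jun 10 2029.

May 9 2029, May 25 2029, Jun 10 2029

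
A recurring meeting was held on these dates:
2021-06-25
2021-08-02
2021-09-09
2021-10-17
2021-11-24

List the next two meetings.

Gaps between consecutive events: 38, 38, 38, 38 days — a constant 38-day interval.
2021-11-24 + 38 days = 2022-01-01.
2022-01-01 + 38 days = 2022-02-08.

2022-01-01, 2022-02-08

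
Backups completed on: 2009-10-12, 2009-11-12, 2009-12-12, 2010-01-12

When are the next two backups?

2010-02-12, 2010-03-12

Each date is the 12th; the gaps (31, 30, 31) track the month lengths.
The rule is the 12th of each month.
Next: February 2010 → 2010-02-12.
March 2010: 2010-03-12.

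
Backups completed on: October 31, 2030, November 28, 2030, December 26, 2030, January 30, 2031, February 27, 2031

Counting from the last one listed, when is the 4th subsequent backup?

These are Thursdays with 28, 28, 35, 28-day gaps.
Each is the final Thursday of its month — October 31, 2030 is past the 28th, so '4th Thursday' doesn't fit.
March 2031 ends with Thursday March 27, 2031.
April 2031 ends with Thursday April 24, 2031.
Last Thursday of May 2031: May 29, 2031.
June 2031 ends with Thursday June 26, 2031.

June 26, 2031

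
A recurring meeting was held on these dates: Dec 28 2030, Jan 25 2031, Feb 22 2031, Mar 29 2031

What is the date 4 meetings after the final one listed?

These are Saturdays with 28, 28, 35-day gaps.
Each is the final Saturday of its month — Mar 29 2031 is past the 28th, so '4th Saturday' doesn't fit.
Last Saturday of April 2031: Apr 26 2031.
Last Saturday of May 2031: May 31 2031.
June 2031 ends with Saturday Jun 28 2031.
July 2031 ends with Saturday Jul 26 2031.

Jul 26 2031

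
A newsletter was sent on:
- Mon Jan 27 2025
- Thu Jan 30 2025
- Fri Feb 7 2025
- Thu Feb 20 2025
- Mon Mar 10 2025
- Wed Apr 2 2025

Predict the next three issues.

Intervals are 3, 8, 13, 18, 23 days — an arithmetic progression with common difference 5.
Next gap: 28 days. Wed Apr 2 2025 + 28 days = Wed Apr 30 2025.
Next gap: 33 days. Wed Apr 30 2025 + 33 days = Mon Jun 2 2025.
Next gap: 38 days. Mon Jun 2 2025 + 38 days = Thu Jul 10 2025.

Wed Apr 30 2025, Mon Jun 2 2025, Thu Jul 10 2025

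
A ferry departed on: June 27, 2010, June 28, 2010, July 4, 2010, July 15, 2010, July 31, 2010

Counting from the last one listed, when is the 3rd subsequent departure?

Intervals are 1, 6, 11, 16 days — an arithmetic progression with common difference 5.
Next gap: 21 days. July 31, 2010 + 21 days = August 21, 2010.
Next gap: 26 days. August 21, 2010 + 26 days = September 16, 2010.
Next gap: 31 days. September 16, 2010 + 31 days = October 17, 2010.

October 17, 2010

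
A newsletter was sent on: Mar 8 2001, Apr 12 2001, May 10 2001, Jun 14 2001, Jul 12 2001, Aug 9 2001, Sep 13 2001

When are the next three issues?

Oct 11 2001, Nov 8 2001, Dec 13 2001

These are Thursdays at 28- or 35-day spacing (35, 28, 35, 28, 28, 35).
The pattern: 2nd Thursday of the month.
2nd Thursday of October 2001: Oct 11 2001.
November 2001 — 2nd Thursday is Nov 8 2001.
2nd Thursday of December 2001: Dec 13 2001.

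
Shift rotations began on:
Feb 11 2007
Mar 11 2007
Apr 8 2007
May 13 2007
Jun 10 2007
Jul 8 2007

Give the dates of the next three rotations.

All dates are Sundays, 28, 28, 35, 28, 28 days apart.
Specifically, the 2nd Sunday of each month.
2nd Sunday of August 2007: Aug 12 2007.
2nd Sunday of September 2007: Sep 9 2007.
2nd Sunday of October 2007: Oct 14 2007.

Aug 12 2007, Sep 9 2007, Oct 14 2007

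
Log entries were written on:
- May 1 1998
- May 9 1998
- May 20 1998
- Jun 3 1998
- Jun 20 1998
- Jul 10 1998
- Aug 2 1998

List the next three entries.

Intervals are 8, 11, 14, 17, 20, 23 days — an arithmetic progression with common difference 3.
Next gap: 26 days. Aug 2 1998 + 26 days = Aug 28 1998.
Next gap: 29 days. Aug 28 1998 + 29 days = Sep 26 1998.
Next gap: 32 days. Sep 26 1998 + 32 days = Oct 28 1998.

Aug 28 1998, Sep 26 1998, Oct 28 1998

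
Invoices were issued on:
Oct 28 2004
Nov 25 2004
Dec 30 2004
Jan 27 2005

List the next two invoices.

Feb 24 2005, Mar 31 2005

Every date is a Thursday; gaps 28, 35, 28 days.
Each is the last Thursday of its month (at least one falls on the 29th or later, ruling out '4th Thursday').
Last Thursday of February 2005: Feb 24 2005.
March 2005 ends with Thursday Mar 31 2005.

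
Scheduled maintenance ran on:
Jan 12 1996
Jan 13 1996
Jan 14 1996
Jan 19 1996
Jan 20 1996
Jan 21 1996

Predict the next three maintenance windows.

The gap pattern 1, 1, 5, 1, 1 repeats every 3 events.
These are the Fridays, Saturdays and Sundays of each week.
The following Friday is Jan 26 1996.
Next Saturday: Jan 27 1996.
The following Sunday is Jan 28 1996.

Jan 26 1996, Jan 27 1996, Jan 28 1996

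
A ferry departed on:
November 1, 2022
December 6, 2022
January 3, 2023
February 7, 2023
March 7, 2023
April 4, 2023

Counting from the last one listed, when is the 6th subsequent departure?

October 3, 2023

These are Tuesdays at 28- or 35-day spacing (35, 28, 35, 28, 28).
The pattern: 1st Tuesday of the month.
May 2023 — 1st Tuesday is May 2, 2023.
1st Tuesday of June 2023: June 6, 2023.
1st Tuesday of July 2023: July 4, 2023.
1st Tuesday of August 2023: August 1, 2023.
1st Tuesday of September 2023: September 5, 2023.
October 2023 — 1st Tuesday is October 3, 2023.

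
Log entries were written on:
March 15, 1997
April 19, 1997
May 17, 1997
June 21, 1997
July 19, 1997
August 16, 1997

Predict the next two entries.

September 20, 1997; October 18, 1997

All dates are Saturdays, 35, 28, 35, 28, 28 days apart.
Specifically, the 3rd Saturday of each month.
September 1997 — 3rd Saturday is September 20, 1997.
October 1997 — 3rd Saturday is October 18, 1997.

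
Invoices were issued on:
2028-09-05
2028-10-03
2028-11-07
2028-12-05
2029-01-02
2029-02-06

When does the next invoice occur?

2029-03-06

All dates are Tuesdays, 28, 35, 28, 28, 35 days apart.
Specifically, the 1st Tuesday of each month.
March 2029 — 1st Tuesday is 2029-03-06.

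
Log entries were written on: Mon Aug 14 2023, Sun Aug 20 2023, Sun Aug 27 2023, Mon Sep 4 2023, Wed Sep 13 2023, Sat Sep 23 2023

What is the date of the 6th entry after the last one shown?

The spacing grows by 1 each time: 6, 7, 8, 9, 10 days.
Next gap: 11 days. Sat Sep 23 2023 + 11 days = Wed Oct 4 2023.
Next gap: 12 days. Wed Oct 4 2023 + 12 days = Mon Oct 16 2023.
Next gap: 13 days. Mon Oct 16 2023 + 13 days = Sun Oct 29 2023.
Next gap: 14 days. Sun Oct 29 2023 + 14 days = Sun Nov 12 2023.
Next gap: 15 days. Sun Nov 12 2023 + 15 days = Mon Nov 27 2023.
Next gap: 16 days. Mon Nov 27 2023 + 16 days = Wed Dec 13 2023.

Wed Dec 13 2023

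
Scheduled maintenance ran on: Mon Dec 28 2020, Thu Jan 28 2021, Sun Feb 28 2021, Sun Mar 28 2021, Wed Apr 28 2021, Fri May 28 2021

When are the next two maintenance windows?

Mon Jun 28 2021, Wed Jul 28 2021

Each date is the 28th; the gaps (31, 31, 28, 31, 30) track the month lengths.
The rule is the 28th of each month.
Next: June 2021 → Mon Jun 28 2021.
Next: July 2021 → Wed Jul 28 2021.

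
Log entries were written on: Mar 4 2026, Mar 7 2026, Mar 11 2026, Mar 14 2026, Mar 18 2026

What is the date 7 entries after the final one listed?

Apr 11 2026

Gaps: 3, 4, 3, 4 days — not constant, but cyclic with period 2.
The events fall on every Wednesday and Saturday.
The following Saturday is Mar 21 2026.
Next Wednesday: Mar 25 2026.
Next Saturday: Mar 28 2026.
The following Wednesday is Apr 1 2026.
The following Saturday is Apr 4 2026.
Next Wednesday: Apr 8 2026.
Next Saturday: Apr 11 2026.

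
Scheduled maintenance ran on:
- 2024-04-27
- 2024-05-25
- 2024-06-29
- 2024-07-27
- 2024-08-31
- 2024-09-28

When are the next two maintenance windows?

2024-10-26, 2024-11-30

Every date is a Saturday; gaps 28, 35, 28, 35, 28 days.
Each is the last Saturday of its month (at least one falls on the 29th or later, ruling out '4th Saturday').
October 2024 ends with Saturday 2024-10-26.
November 2024 ends with Saturday 2024-11-30.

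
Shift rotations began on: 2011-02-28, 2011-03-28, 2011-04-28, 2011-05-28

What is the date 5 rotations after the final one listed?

2011-10-28

Each date is the 28th; the gaps (28, 31, 30) track the month lengths.
The rule is the 28th of each month.
June 2011: 2011-06-28.
Next: July 2011 → 2011-07-28.
Next: August 2011 → 2011-08-28.
September 2011: 2011-09-28.
October 2011: 2011-10-28.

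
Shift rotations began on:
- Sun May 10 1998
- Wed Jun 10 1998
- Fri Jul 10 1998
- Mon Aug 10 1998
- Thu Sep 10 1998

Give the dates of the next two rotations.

Sat Oct 10 1998, Tue Nov 10 1998

The day-of-month is always 10 (31, 30, 31, 31 days between events).
So this recurs on the 10th of each month.
Next: October 1998 → Sat Oct 10 1998.
Next: November 1998 → Tue Nov 10 1998.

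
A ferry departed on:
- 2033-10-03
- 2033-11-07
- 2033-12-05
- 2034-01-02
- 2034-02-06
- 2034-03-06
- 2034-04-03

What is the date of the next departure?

Gaps: 35, 28, 28, 35, 28, 28 days — a mix of 28 and 35. Every date is a Monday.
Each is the 1st Monday of its month.
May 2034 — 1st Monday is 2034-05-01.

2034-05-01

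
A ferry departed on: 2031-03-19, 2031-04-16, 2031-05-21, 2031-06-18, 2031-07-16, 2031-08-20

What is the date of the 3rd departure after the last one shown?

All dates are Wednesdays, 28, 35, 28, 28, 35 days apart.
Specifically, the 3rd Wednesday of each month.
3rd Wednesday of September 2031: 2031-09-17.
October 2031 — 3rd Wednesday is 2031-10-15.
3rd Wednesday of November 2031: 2031-11-19.

2031-11-19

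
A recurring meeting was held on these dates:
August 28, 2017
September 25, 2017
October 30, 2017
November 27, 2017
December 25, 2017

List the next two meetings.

January 29, 2018; February 26, 2018

Every date is a Monday; gaps 28, 35, 28, 28 days.
Each is the last Monday of its month (at least one falls on the 29th or later, ruling out '4th Monday').
January 2018 ends with Monday January 29, 2018.
Last Monday of February 2018: February 26, 2018.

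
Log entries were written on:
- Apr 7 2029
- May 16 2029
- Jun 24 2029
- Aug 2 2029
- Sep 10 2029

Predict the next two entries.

Oct 19 2029, Nov 27 2029

Gaps between consecutive events: 39, 39, 39, 39 days — a constant 39-day interval.
Sep 10 2029 + 39 days = Oct 19 2029.
Oct 19 2029 + 39 days = Nov 27 2029.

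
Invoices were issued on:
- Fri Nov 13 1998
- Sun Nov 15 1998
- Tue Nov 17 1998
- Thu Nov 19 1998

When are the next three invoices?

Sat Nov 21 1998, Mon Nov 23 1998, Wed Nov 25 1998

Every event comes 2 days after the last (2, 2, 2).
Thu Nov 19 1998 + 2 days = Sat Nov 21 1998.
Sat Nov 21 1998 + 2 days = Mon Nov 23 1998.
Mon Nov 23 1998 + 2 days = Wed Nov 25 1998.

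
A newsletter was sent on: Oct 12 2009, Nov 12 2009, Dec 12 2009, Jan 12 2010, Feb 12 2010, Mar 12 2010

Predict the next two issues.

Apr 12 2010, May 12 2010

Each date is the 12th; the gaps (31, 30, 31, 31, 28) track the month lengths.
The rule is the 12th of each month.
April 2010: Apr 12 2010.
May 2010: May 12 2010.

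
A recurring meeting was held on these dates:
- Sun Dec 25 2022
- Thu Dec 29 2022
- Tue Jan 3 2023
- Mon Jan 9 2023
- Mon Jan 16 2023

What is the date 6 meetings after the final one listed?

Mon Mar 20 2023

The spacing grows by 1 each time: 4, 5, 6, 7 days.
Next gap: 8 days. Mon Jan 16 2023 + 8 days = Tue Jan 24 2023.
Next gap: 9 days. Tue Jan 24 2023 + 9 days = Thu Feb 2 2023.
Next gap: 10 days. Thu Feb 2 2023 + 10 days = Sun Feb 12 2023.
Next gap: 11 days. Sun Feb 12 2023 + 11 days = Thu Feb 23 2023.
Next gap: 12 days. Thu Feb 23 2023 + 12 days = Tue Mar 7 2023.
Next gap: 13 days. Tue Mar 7 2023 + 13 days = Mon Mar 20 2023.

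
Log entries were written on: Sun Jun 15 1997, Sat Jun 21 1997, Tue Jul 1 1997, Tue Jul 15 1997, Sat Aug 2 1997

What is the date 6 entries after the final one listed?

Tue Feb 10 1998

Gaps: 6, 10, 14, 18 days — each gap is 4 larger than the previous one.
Next gap: 22 days. Sat Aug 2 1997 + 22 days = Sun Aug 24 1997.
Next gap: 26 days. Sun Aug 24 1997 + 26 days = Fri Sep 19 1997.
Next gap: 30 days. Fri Sep 19 1997 + 30 days = Sun Oct 19 1997.
Next gap: 34 days. Sun Oct 19 1997 + 34 days = Sat Nov 22 1997.
Next gap: 38 days. Sat Nov 22 1997 + 38 days = Tue Dec 30 1997.
Next gap: 42 days. Tue Dec 30 1997 + 42 days = Tue Feb 10 1998.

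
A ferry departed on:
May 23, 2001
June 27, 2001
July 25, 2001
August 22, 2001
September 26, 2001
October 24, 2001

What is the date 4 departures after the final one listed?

February 27, 2002

All dates are Wednesdays, 35, 28, 28, 35, 28 days apart.
Specifically, the 4th Wednesday of each month.
4th Wednesday of November 2001: November 28, 2001.
December 2001 — 4th Wednesday is December 26, 2001.
4th Wednesday of January 2002: January 23, 2002.
February 2002 — 4th Wednesday is February 27, 2002.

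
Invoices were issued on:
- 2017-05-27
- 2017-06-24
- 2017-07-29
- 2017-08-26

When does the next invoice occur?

Every date is a Saturday; gaps 28, 35, 28 days.
Each is the last Saturday of its month (at least one falls on the 29th or later, ruling out '4th Saturday').
Last Saturday of September 2017: 2017-09-30.

2017-09-30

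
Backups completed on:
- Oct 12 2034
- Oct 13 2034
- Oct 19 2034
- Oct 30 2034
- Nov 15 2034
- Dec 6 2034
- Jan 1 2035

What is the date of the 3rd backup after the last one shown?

Apr 19 2035

Intervals are 1, 6, 11, 16, 21, 26 days — an arithmetic progression with common difference 5.
Next gap: 31 days. Jan 1 2035 + 31 days = Feb 1 2035.
Next gap: 36 days. Feb 1 2035 + 36 days = Mar 9 2035.
Next gap: 41 days. Mar 9 2035 + 41 days = Apr 19 2035.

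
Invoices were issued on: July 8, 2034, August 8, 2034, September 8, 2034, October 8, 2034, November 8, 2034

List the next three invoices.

December 8, 2034; January 8, 2035; February 8, 2035

The day-of-month is always 8 (31, 31, 30, 31 days between events).
So this recurs on the 8th of each month.
Next: December 2034 → December 8, 2034.
Next: January 2035 → January 8, 2035.
Next: February 2035 → February 8, 2035.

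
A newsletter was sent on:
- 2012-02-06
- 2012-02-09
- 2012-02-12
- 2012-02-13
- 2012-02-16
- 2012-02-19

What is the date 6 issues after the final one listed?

Gaps: 3, 3, 1, 3, 3 days — not constant, but cyclic with period 3.
The events fall on every Monday, Thursday and Sunday.
Next Monday: 2012-02-20.
The following Thursday is 2012-02-23.
The following Sunday is 2012-02-26.
Next Monday: 2012-02-27.
Next Thursday: 2012-03-01.
Next Sunday: 2012-03-04.

2012-03-04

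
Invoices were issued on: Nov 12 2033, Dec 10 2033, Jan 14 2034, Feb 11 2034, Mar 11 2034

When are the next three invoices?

All dates are Saturdays, 28, 35, 28, 28 days apart.
Specifically, the 2nd Saturday of each month.
April 2034 — 2nd Saturday is Apr 8 2034.
2nd Saturday of May 2034: May 13 2034.
2nd Saturday of June 2034: Jun 10 2034.

Apr 8 2034, May 13 2034, Jun 10 2034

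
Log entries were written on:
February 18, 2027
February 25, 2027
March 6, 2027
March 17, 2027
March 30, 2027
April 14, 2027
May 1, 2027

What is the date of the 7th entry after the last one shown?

October 23, 2027

The spacing grows by 2 each time: 7, 9, 11, 13, 15, 17 days.
Next gap: 19 days. May 1, 2027 + 19 days = May 20, 2027.
Next gap: 21 days. May 20, 2027 + 21 days = June 10, 2027.
Next gap: 23 days. June 10, 2027 + 23 days = July 3, 2027.
Next gap: 25 days. July 3, 2027 + 25 days = July 28, 2027.
Next gap: 27 days. July 28, 2027 + 27 days = August 24, 2027.
Next gap: 29 days. August 24, 2027 + 29 days = September 22, 2027.
Next gap: 31 days. September 22, 2027 + 31 days = October 23, 2027.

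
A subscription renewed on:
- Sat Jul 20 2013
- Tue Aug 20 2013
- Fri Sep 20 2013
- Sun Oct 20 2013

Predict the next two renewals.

Each date is the 20th; the gaps (31, 31, 30) track the month lengths.
The rule is the 20th of each month.
Next: November 2013 → Wed Nov 20 2013.
December 2013: Fri Dec 20 2013.

Wed Nov 20 2013, Fri Dec 20 2013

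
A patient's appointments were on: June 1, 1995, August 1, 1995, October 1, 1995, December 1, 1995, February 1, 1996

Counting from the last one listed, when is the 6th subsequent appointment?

February 1, 1997

The day-of-month is always 1 (61, 61, 61, 62 days between events).
So this recurs on the 1st of every 2 months.
Next: April 1996 → April 1, 1996.
Next: June 1996 → June 1, 1996.
August 1996: August 1, 1996.
Next: October 1996 → October 1, 1996.
December 1996: December 1, 1996.
Next: February 1997 → February 1, 1997.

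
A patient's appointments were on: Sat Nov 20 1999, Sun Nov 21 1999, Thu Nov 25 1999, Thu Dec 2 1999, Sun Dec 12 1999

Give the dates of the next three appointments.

Gaps: 1, 4, 7, 10 days — each gap is 3 larger than the previous one.
Next gap: 13 days. Sun Dec 12 1999 + 13 days = Sat Dec 25 1999.
Next gap: 16 days. Sat Dec 25 1999 + 16 days = Mon Jan 10 2000.
Next gap: 19 days. Mon Jan 10 2000 + 19 days = Sat Jan 29 2000.

Sat Dec 25 1999, Mon Jan 10 2000, Sat Jan 29 2000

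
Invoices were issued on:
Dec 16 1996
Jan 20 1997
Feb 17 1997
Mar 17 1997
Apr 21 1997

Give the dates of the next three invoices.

May 19 1997, Jun 16 1997, Jul 21 1997

Gaps: 35, 28, 28, 35 days — a mix of 28 and 35. Every date is a Monday.
Each is the 3rd Monday of its month.
May 1997 — 3rd Monday is May 19 1997.
3rd Monday of June 1997: Jun 16 1997.
July 1997 — 3rd Monday is Jul 21 1997.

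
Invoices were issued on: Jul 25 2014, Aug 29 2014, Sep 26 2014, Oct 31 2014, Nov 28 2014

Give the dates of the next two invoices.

Dec 26 2014, Jan 30 2015

All Fridays; the gaps (35, 28, 35, 28) vary with month length.
This is the last Friday of each month.
December 2014 ends with Friday Dec 26 2014.
January 2015 ends with Friday Jan 30 2015.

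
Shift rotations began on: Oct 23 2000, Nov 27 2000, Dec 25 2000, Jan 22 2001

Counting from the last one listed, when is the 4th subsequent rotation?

May 28 2001

These are Mondays at 28- or 35-day spacing (35, 28, 28).
The pattern: 4th Monday of the month.
February 2001 — 4th Monday is Feb 26 2001.
4th Monday of March 2001: Mar 26 2001.
April 2001 — 4th Monday is Apr 23 2001.
May 2001 — 4th Monday is May 28 2001.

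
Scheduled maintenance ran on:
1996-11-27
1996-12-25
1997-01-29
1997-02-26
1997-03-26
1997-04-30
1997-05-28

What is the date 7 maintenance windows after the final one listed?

All Wednesdays; the gaps (28, 35, 28, 28, 35, 28) vary with month length.
This is the last Wednesday of each month.
June 1997 ends with Wednesday 1997-06-25.
July 1997 ends with Wednesday 1997-07-30.
Last Wednesday of August 1997: 1997-08-27.
September 1997 ends with Wednesday 1997-09-24.
October 1997 ends with Wednesday 1997-10-29.
November 1997 ends with Wednesday 1997-11-26.
December 1997 ends with Wednesday 1997-12-31.

1997-12-31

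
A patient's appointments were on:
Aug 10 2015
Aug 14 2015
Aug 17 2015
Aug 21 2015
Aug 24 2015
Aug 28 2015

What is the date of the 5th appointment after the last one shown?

Sep 14 2015

Every event lands on a Monday or Friday (gaps cycle 4, 3, 4, 3, 4).
So the schedule is: every Monday and Friday.
The following Monday is Aug 31 2015.
Next Friday: Sep 4 2015.
The following Monday is Sep 7 2015.
The following Friday is Sep 11 2015.
The following Monday is Sep 14 2015.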